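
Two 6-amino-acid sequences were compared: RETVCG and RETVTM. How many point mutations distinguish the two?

2

Mismatches (1-based): residue 5: C→T; residue 6: G→M.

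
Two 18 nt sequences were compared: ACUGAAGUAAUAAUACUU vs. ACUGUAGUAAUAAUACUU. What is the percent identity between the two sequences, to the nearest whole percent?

94%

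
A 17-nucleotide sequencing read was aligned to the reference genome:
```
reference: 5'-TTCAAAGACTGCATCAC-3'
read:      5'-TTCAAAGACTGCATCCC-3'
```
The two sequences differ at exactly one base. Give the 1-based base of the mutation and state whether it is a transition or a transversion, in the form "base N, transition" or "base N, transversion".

base 16, transversion

Base 16 changes A→C. A is a purine and C is a pyrimidine, so this is a transversion.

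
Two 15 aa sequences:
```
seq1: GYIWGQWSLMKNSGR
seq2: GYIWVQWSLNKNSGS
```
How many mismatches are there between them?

3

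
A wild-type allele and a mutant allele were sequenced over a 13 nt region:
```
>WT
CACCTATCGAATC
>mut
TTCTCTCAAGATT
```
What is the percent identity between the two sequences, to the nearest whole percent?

23%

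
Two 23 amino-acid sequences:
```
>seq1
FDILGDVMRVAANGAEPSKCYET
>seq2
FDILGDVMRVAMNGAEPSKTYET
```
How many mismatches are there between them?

The sequences differ at residues 12, 20 (1-based) — 2 in total.

2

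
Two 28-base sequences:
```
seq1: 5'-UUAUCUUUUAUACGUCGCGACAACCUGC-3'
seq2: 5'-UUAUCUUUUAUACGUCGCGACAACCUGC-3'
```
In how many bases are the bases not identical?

No positions differ; the sequences are identical.

0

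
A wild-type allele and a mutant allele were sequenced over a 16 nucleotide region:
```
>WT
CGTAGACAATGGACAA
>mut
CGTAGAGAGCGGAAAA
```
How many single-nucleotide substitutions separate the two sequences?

4

Comparing position by position, 4 bases differ: 7 (C/G), 9 (A/G), 10 (T/C), 14 (C/A).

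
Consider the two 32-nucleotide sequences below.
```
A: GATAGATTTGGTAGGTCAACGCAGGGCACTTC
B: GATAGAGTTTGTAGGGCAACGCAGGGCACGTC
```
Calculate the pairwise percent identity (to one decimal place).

4 positions differ (7, 10, 16, 30), so 28 of 32 match: 28/32 = 87.5%.

87.5%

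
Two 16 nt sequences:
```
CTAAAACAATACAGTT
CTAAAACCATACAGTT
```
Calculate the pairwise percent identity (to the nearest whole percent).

94%

Mismatch at position 8 (1-based): 1 of 16.
Identical positions: 15/16 = 93.75% → 94%.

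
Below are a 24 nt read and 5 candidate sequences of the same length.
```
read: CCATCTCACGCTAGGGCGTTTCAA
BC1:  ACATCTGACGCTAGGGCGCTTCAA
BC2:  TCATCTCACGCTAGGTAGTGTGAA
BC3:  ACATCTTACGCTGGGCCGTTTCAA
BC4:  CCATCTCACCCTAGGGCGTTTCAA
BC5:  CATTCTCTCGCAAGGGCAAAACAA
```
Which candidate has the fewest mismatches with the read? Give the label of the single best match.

BC4

Hamming distances to read — BC1: 3; BC2: 5; BC3: 4; BC4: 1; BC5: 8.
Smallest is BC4 with 1 mismatch.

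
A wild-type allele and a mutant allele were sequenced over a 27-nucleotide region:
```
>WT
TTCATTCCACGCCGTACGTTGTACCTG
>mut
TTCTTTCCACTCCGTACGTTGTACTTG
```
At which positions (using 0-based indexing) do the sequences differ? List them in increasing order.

3, 10, 24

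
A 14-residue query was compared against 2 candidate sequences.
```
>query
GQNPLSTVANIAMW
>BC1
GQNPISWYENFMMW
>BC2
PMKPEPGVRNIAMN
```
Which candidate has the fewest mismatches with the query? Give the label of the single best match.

BC1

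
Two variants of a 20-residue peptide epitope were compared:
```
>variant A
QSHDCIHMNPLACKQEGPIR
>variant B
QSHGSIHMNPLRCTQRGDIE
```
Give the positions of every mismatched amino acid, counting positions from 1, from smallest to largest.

4, 5, 12, 14, 16, 18, 20

Scanning 1-based: 4: D/G; 5: C/S; 12: A/R; 14: K/T; 16: E/R; 18: P/D; 20: R/E.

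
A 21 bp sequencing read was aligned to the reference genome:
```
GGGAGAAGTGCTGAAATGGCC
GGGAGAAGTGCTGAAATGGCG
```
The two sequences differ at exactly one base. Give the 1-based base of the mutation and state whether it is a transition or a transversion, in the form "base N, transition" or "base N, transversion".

base 21, transversion

The sequences differ only at base 21: C→G (pyrimidine→purine), a transversion.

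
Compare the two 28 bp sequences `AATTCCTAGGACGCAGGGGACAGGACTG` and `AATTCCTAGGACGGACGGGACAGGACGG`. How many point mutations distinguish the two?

Comparing position by position, 3 positions differ: 14 (C/G), 16 (G/C), 27 (T/G).

3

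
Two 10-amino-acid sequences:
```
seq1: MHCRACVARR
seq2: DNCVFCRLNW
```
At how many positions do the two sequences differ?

The sequences differ at positions 1, 2, 4, 5, 7, 8, 9, 10 (1-based) — 8 in total.

8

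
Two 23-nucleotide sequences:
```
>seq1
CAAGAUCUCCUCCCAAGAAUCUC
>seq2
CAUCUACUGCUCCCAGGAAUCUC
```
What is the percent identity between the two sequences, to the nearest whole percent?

6 positions differ (3, 4, 5, 6, 9, 16), so 17 of 23 match: 17/23 = 73.91%.

74%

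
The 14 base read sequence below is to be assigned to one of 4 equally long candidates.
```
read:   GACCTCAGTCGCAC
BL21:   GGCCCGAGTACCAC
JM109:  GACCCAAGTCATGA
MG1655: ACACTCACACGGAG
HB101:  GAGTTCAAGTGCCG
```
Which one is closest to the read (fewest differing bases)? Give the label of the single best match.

BL21

BL21 differs at 5 bases; JM109 differs at 6 bases; MG1655 differs at 7 bases; HB101 differs at 7 bases. The closest is BL21.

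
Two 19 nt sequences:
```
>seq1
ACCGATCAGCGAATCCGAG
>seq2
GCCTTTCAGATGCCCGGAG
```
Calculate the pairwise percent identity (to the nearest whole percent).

Mismatches at positions 1, 4, 5, 10, 11, 12, 13, 14, 16 (1-based): 9 of 19.
Identical positions: 10/19 = 52.63% → 53%.

53%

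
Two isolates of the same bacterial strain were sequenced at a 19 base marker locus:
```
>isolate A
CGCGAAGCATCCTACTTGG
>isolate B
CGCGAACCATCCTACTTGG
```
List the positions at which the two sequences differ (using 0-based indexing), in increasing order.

6

Differences at position 6 (G→C).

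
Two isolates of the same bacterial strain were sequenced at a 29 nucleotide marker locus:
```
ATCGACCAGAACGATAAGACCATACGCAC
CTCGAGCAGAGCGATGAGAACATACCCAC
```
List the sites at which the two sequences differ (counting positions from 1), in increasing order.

Differences at site 1 (A→C), site 6 (C→G), site 11 (A→G), site 16 (A→G), site 20 (C→A), site 26 (G→C).

1, 6, 11, 16, 20, 26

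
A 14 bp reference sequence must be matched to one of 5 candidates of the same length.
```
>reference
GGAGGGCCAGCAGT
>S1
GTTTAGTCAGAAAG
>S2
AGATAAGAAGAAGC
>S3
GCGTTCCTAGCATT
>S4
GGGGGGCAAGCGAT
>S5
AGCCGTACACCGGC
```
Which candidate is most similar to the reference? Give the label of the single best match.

S1 differs at 8 sites; S2 differs at 8 sites; S3 differs at 7 sites; S4 differs at 4 sites; S5 differs at 8 sites. The closest is S4.

S4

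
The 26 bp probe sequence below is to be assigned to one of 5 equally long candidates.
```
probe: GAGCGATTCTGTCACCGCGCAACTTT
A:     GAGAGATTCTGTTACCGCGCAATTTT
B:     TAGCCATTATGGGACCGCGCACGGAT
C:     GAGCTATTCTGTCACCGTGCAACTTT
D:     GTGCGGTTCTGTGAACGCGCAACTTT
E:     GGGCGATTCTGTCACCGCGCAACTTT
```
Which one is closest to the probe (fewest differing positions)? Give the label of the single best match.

E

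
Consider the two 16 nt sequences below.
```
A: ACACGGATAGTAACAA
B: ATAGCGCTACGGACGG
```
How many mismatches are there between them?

9

Comparing position by position, 9 bases differ: 2 (C/T), 4 (C/G), 5 (G/C), 7 (A/C), 10 (G/C), 11 (T/G), 12 (A/G), 15 (A/G), 16 (A/G).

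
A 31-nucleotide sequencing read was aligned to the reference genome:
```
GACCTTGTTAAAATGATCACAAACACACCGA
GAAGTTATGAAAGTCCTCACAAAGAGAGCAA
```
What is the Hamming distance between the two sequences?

11

Comparing position by position, 11 positions differ: 3 (C/A), 4 (C/G), 7 (G/A), 9 (T/G), 13 (A/G), 15 (G/C), 16 (A/C), 24 (C/G), 26 (C/G), 28 (C/G), 30 (G/A).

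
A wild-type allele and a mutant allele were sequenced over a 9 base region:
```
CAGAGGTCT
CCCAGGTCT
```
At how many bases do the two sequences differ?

2

Mismatches (1-based): base 2: A→C; base 3: G→C.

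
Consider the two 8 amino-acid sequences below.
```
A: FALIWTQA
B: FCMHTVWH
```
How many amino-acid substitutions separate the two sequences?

7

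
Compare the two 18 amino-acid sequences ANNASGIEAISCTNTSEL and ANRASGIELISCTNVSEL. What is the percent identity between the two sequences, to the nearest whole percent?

3 positions differ (3, 9, 15), so 15 of 18 match: 15/18 = 83.33%.

83%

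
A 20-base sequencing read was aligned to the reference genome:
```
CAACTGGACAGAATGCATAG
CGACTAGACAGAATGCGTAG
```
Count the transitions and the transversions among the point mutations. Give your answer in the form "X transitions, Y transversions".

3 transitions, 0 transversions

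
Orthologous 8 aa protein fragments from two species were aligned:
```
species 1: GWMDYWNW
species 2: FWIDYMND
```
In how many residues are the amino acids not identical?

Comparing position by position, 4 residues differ: 1 (G/F), 3 (M/I), 6 (W/M), 8 (W/D).

4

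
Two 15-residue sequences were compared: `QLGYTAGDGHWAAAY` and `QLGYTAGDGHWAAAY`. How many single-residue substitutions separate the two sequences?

The two sequences are identical at every position.

0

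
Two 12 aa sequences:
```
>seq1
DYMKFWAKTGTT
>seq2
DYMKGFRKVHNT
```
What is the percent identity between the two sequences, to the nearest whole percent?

Mismatches at positions 5, 6, 7, 9, 10, 11 (1-based): 6 of 12.
Identical positions: 6/12 = 50% → 50%.

50%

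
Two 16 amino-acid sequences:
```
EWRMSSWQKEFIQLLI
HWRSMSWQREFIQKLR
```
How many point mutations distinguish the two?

The sequences differ at positions 1, 4, 5, 9, 14, 16 (1-based) — 6 in total.

6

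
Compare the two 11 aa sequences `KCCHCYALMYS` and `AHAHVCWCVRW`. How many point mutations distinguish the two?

Comparing position by position, 10 positions differ: 1 (K/A), 2 (C/H), 3 (C/A), 5 (C/V), 6 (Y/C), 7 (A/W), 8 (L/C), 9 (M/V), 10 (Y/R), 11 (S/W).

10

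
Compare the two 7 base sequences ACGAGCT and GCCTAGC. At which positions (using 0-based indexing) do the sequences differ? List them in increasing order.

Differences at position 0 (A→G), position 2 (G→C), position 3 (A→T), position 4 (G→A), position 5 (C→G), position 6 (T→C).

0, 2, 3, 4, 5, 6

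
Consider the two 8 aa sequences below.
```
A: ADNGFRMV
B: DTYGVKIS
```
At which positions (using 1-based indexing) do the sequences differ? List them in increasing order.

1, 2, 3, 5, 6, 7, 8

Differences at position 1 (A→D), position 2 (D→T), position 3 (N→Y), position 5 (F→V), position 6 (R→K), position 7 (M→I), position 8 (V→S).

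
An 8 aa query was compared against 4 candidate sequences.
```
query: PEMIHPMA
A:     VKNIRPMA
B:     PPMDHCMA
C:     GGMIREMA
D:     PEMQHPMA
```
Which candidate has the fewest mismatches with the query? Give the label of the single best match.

D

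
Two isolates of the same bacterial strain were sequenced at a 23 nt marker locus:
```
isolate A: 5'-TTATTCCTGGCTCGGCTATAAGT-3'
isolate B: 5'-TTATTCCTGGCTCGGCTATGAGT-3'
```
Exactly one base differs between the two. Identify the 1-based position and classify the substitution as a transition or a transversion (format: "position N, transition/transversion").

position 20, transition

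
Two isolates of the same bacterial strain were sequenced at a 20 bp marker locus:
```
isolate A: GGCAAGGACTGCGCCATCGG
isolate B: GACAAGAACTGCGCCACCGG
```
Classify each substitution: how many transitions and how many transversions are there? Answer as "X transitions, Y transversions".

Transitions (purine↔purine or pyrimidine↔pyrimidine): 2 G→A, 7 G→A, 17 T→C.
Transversions (purine↔pyrimidine): none.

3 transitions, 0 transversions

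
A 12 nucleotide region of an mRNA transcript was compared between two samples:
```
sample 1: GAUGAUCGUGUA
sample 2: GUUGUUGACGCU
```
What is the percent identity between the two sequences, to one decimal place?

7 positions differ (2, 5, 7, 8, 9, 11, 12), so 5 of 12 match: 5/12 = 41.67%.

41.7%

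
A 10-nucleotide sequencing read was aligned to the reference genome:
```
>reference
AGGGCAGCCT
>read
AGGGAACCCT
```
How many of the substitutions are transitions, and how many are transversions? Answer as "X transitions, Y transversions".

Mismatches (1-based):
site 5: C→A (pyrimidine→purine, transversion)
site 7: G→C (purine→pyrimidine, transversion)

0 transitions, 2 transversions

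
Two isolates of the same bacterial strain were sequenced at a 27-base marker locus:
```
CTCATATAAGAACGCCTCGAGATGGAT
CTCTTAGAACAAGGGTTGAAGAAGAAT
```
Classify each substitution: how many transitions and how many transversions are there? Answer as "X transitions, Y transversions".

3 transitions, 7 transversions

Transitions (purine↔purine or pyrimidine↔pyrimidine): 16 C→T, 19 G→A, 25 G→A.
Transversions (purine↔pyrimidine): 4 A→T, 7 T→G, 10 G→C, 13 C→G, 15 C→G, 18 C→G, 23 T→A.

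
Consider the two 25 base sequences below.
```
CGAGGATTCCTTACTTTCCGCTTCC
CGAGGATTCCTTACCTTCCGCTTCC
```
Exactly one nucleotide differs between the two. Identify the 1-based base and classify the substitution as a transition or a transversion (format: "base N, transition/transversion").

The sequences differ only at base 15: T→C (pyrimidine→pyrimidine), a transition.

base 15, transition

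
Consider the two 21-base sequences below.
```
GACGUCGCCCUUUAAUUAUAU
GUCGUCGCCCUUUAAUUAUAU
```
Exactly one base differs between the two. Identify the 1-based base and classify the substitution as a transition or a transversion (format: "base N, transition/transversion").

base 2, transversion

The sequences differ only at base 2: A→U (purine→pyrimidine), a transversion.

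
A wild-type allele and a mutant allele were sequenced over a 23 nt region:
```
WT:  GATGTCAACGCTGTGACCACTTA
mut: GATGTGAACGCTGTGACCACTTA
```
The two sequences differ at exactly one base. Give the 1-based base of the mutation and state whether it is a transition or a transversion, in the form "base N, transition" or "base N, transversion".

base 6, transversion

The sequences differ only at base 6: C→G (pyrimidine→purine), a transversion.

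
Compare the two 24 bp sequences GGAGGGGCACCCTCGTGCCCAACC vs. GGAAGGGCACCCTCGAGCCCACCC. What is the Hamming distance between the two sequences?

Comparing position by position, 3 positions differ: 4 (G/A), 16 (T/A), 22 (A/C).

3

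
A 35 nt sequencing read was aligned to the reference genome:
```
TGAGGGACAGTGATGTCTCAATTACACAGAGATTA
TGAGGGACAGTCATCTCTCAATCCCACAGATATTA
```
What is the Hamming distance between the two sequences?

5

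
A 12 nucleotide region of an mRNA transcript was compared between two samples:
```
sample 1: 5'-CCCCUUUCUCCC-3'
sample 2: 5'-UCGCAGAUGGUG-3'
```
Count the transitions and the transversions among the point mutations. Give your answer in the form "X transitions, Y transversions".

Transitions (purine↔purine or pyrimidine↔pyrimidine): 1 C→U, 8 C→U, 11 C→U.
Transversions (purine↔pyrimidine): 3 C→G, 5 U→A, 6 U→G, 7 U→A, 9 U→G, 10 C→G, 12 C→G.

3 transitions, 7 transversions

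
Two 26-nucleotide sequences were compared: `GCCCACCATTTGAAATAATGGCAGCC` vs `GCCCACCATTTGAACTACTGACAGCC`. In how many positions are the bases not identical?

3

The sequences differ at positions 15, 18, 21 (1-based) — 3 in total.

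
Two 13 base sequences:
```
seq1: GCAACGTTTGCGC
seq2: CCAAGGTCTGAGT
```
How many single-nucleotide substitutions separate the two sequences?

Mismatches (1-based): position 1: G→C; position 5: C→G; position 8: T→C; position 11: C→A; position 13: C→T.

5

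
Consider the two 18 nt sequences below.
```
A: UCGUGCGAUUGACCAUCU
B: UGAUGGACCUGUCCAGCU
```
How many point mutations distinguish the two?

Comparing position by position, 8 bases differ: 2 (C/G), 3 (G/A), 6 (C/G), 7 (G/A), 8 (A/C), 9 (U/C), 12 (A/U), 16 (U/G).

8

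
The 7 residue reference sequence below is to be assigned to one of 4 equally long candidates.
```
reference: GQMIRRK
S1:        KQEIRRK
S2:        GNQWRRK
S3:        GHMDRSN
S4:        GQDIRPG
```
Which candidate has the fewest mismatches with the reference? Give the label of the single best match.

S1

S1 differs at 2 positions; S2 differs at 3 positions; S3 differs at 4 positions; S4 differs at 3 positions. The closest is S1.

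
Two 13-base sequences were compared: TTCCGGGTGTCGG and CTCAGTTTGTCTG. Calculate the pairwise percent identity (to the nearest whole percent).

62%

5 positions differ (1, 4, 6, 7, 12), so 8 of 13 match: 8/13 = 61.54%.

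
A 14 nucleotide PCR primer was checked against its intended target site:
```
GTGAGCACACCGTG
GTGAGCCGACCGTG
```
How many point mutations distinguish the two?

Mismatches (1-based): base 7: A→C; base 8: C→G.

2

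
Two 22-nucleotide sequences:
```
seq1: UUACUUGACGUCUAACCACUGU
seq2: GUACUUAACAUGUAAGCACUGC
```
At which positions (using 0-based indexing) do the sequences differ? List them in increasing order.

0, 6, 9, 11, 15, 21

Differences at position 0 (U→G), position 6 (G→A), position 9 (G→A), position 11 (C→G), position 15 (C→G), position 21 (U→C).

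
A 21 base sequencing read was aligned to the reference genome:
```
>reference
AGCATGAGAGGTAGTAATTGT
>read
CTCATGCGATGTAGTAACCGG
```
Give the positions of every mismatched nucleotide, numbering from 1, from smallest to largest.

Differences at position 1 (A→C), position 2 (G→T), position 7 (A→C), position 10 (G→T), position 18 (T→C), position 19 (T→C), position 21 (T→G).

1, 2, 7, 10, 18, 19, 21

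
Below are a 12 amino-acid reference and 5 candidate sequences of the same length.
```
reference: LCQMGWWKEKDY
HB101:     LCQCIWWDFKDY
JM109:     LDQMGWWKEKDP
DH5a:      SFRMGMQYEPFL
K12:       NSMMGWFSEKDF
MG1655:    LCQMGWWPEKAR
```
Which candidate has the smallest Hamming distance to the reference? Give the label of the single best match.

JM109

Hamming distances to reference — HB101: 4; JM109: 2; DH5a: 9; K12: 6; MG1655: 3.
Smallest is JM109 with 2 mismatches.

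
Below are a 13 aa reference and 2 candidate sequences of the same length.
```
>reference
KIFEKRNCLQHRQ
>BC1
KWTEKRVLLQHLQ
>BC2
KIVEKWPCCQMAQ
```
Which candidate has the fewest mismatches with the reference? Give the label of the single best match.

BC1

BC1 differs at 5 positions; BC2 differs at 6 positions. The closest is BC1.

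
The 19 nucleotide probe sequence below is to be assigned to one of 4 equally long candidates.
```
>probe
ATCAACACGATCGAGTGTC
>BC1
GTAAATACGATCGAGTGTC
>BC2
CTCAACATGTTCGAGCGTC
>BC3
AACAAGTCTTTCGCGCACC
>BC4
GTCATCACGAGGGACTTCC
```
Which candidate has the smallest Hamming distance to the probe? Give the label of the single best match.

BC1

BC1 differs at 3 positions; BC2 differs at 4 positions; BC3 differs at 9 positions; BC4 differs at 7 positions. The closest is BC1.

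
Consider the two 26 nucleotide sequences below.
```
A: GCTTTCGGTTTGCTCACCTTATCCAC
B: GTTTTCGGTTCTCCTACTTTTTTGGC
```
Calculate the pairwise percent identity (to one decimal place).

61.5%

10 positions differ (2, 11, 12, 14, 15, 18, 21, 23, 24, 25), so 16 of 26 match: 16/26 = 61.54%.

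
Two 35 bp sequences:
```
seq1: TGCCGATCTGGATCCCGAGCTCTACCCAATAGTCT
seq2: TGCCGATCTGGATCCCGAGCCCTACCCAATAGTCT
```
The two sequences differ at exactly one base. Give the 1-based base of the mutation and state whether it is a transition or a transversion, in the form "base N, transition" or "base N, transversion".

base 21, transition

Base 21 changes T→C. T is a pyrimidine and C is a pyrimidine, so this is a transition.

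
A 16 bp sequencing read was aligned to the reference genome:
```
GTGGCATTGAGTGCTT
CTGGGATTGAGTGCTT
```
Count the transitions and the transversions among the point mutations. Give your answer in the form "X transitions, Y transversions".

Transitions (purine↔purine or pyrimidine↔pyrimidine): none.
Transversions (purine↔pyrimidine): 1 G→C, 5 C→G.

0 transitions, 2 transversions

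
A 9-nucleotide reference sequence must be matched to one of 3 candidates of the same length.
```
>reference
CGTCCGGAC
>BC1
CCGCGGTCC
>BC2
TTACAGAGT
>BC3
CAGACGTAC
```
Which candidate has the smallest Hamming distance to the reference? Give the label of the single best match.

BC1 differs at 5 positions; BC2 differs at 7 positions; BC3 differs at 4 positions. The closest is BC3.

BC3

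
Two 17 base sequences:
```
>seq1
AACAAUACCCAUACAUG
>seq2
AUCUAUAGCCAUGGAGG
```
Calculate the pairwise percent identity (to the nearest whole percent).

Mismatches at positions 2, 4, 8, 13, 14, 16 (1-based): 6 of 17.
Identical positions: 11/17 = 64.71% → 65%.

65%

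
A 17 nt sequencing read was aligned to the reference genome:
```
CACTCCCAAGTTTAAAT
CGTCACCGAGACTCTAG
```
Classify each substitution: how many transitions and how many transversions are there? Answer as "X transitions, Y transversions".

5 transitions, 5 transversions

Mismatches (1-based):
position 2: A→G (purine→purine, transition)
position 3: C→T (pyrimidine→pyrimidine, transition)
position 4: T→C (pyrimidine→pyrimidine, transition)
position 5: C→A (pyrimidine→purine, transversion)
position 8: A→G (purine→purine, transition)
position 11: T→A (pyrimidine→purine, transversion)
position 12: T→C (pyrimidine→pyrimidine, transition)
position 14: A→C (purine→pyrimidine, transversion)
position 15: A→T (purine→pyrimidine, transversion)
position 17: T→G (pyrimidine→purine, transversion)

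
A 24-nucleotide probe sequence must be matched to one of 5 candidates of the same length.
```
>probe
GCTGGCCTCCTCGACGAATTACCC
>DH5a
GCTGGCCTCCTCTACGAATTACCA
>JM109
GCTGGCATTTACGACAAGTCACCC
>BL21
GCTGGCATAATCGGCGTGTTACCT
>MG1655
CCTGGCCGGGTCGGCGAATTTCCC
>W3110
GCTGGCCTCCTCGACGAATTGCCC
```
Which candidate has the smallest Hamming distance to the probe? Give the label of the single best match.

W3110

DH5a differs at 2 bases; JM109 differs at 7 bases; BL21 differs at 7 bases; MG1655 differs at 6 bases; W3110 differs at 1 base. The closest is W3110.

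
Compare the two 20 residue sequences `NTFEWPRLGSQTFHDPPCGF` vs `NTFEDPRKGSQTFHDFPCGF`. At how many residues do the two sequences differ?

3

The sequences differ at residues 5, 8, 16 (1-based) — 3 in total.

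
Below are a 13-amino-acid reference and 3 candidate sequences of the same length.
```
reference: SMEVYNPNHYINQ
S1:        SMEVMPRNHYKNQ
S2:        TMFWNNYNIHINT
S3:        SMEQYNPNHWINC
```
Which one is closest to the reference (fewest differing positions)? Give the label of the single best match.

S3

Hamming distances to reference — S1: 4; S2: 8; S3: 3.
Smallest is S3 with 3 mismatches.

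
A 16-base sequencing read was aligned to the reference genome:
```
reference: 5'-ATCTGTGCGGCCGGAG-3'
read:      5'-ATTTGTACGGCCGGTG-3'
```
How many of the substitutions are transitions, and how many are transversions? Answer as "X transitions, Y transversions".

Transitions (purine↔purine or pyrimidine↔pyrimidine): 3 C→T, 7 G→A.
Transversions (purine↔pyrimidine): 15 A→T.

2 transitions, 1 transversion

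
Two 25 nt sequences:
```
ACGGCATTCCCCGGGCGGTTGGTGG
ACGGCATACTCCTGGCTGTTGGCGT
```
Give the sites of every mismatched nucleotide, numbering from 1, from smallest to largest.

Differences at site 8 (T→A), site 10 (C→T), site 13 (G→T), site 17 (G→T), site 23 (T→C), site 25 (G→T).

8, 10, 13, 17, 23, 25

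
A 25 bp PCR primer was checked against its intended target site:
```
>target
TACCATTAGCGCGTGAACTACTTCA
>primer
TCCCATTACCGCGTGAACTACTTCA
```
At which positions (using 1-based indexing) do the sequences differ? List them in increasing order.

Scanning 1-based: 2: A/C; 9: G/C.

2, 9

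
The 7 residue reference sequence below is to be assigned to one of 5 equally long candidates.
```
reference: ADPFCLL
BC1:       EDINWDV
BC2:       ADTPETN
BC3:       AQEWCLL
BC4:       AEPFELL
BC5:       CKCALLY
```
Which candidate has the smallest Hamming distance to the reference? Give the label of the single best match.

BC4

BC1 differs at 6 positions; BC2 differs at 5 positions; BC3 differs at 3 positions; BC4 differs at 2 positions; BC5 differs at 6 positions. The closest is BC4.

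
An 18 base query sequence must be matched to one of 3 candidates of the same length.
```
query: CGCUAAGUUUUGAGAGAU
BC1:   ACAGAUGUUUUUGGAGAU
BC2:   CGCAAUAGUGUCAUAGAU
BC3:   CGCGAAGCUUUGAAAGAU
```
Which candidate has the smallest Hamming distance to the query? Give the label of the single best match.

Hamming distances to query — BC1: 7; BC2: 7; BC3: 3.
Smallest is BC3 with 3 mismatches.

BC3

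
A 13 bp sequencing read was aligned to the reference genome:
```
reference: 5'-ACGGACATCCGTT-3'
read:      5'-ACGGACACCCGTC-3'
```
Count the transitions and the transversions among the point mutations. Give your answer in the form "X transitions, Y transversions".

Mismatches (1-based):
site 8: T→C (pyrimidine→pyrimidine, transition)
site 13: T→C (pyrimidine→pyrimidine, transition)

2 transitions, 0 transversions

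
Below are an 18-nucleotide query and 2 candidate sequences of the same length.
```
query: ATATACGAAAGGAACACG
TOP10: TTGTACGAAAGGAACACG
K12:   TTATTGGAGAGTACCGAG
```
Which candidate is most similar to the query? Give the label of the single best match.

TOP10

Hamming distances to query — TOP10: 2; K12: 8.
Smallest is TOP10 with 2 mismatches.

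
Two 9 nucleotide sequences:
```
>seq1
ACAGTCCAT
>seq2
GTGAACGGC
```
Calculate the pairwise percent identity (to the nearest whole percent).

11%

8 positions differ (1, 2, 3, 4, 5, 7, 8, 9), so 1 of 9 match: 1/9 = 11.11%.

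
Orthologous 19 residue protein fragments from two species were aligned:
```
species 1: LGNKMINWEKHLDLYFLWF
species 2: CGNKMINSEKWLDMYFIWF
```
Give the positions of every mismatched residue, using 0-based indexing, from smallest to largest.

Scanning 0-based: 0: L/C; 7: W/S; 10: H/W; 13: L/M; 16: L/I.

0, 7, 10, 13, 16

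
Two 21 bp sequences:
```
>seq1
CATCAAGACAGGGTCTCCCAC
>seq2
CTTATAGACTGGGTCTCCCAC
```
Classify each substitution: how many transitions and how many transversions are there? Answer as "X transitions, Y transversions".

Transitions (purine↔purine or pyrimidine↔pyrimidine): none.
Transversions (purine↔pyrimidine): 2 A→T, 4 C→A, 5 A→T, 10 A→T.

0 transitions, 4 transversions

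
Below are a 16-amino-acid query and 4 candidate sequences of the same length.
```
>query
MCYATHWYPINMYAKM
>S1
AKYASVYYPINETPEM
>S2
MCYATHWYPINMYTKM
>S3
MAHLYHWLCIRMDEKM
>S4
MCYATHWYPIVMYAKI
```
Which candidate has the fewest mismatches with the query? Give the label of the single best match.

S2

S1 differs at 9 residues; S2 differs at 1 residue; S3 differs at 9 residues; S4 differs at 2 residues. The closest is S2.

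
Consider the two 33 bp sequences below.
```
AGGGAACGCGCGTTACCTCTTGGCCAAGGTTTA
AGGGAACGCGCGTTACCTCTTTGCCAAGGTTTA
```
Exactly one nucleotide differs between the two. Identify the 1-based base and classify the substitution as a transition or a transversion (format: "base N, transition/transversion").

base 22, transversion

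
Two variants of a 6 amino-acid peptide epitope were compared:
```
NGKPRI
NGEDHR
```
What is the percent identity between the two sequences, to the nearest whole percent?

33%

Mismatches at positions 3, 4, 5, 6 (1-based): 4 of 6.
Identical positions: 2/6 = 33.33% → 33%.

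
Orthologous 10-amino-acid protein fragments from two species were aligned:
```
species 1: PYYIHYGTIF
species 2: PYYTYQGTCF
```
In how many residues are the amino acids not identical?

Mismatches (1-based): residue 4: I→T; residue 5: H→Y; residue 6: Y→Q; residue 9: I→C.

4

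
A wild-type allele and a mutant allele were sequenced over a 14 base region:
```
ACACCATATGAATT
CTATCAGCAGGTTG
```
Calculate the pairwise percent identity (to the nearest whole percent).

9 positions differ (1, 2, 4, 7, 8, 9, 11, 12, 14), so 5 of 14 match: 5/14 = 35.71%.

36%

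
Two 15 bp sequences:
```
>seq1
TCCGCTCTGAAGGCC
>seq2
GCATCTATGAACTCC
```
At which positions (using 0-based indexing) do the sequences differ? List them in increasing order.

0, 2, 3, 6, 11, 12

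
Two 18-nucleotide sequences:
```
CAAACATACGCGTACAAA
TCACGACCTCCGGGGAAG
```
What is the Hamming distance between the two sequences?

12

Comparing position by position, 12 sites differ: 1 (C/T), 2 (A/C), 4 (A/C), 5 (C/G), 7 (T/C), 8 (A/C), 9 (C/T), 10 (G/C), 13 (T/G), 14 (A/G), 15 (C/G), 18 (A/G).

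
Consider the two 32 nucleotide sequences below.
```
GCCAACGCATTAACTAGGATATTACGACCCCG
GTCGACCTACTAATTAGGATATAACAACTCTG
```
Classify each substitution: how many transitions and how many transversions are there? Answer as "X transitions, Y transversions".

8 transitions, 2 transversions

Mismatches (1-based):
base 2: C→T (pyrimidine→pyrimidine, transition)
base 4: A→G (purine→purine, transition)
base 7: G→C (purine→pyrimidine, transversion)
base 8: C→T (pyrimidine→pyrimidine, transition)
base 10: T→C (pyrimidine→pyrimidine, transition)
base 14: C→T (pyrimidine→pyrimidine, transition)
base 23: T→A (pyrimidine→purine, transversion)
base 26: G→A (purine→purine, transition)
base 29: C→T (pyrimidine→pyrimidine, transition)
base 31: C→T (pyrimidine→pyrimidine, transition)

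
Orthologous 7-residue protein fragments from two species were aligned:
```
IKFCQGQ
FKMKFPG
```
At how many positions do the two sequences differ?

6

Mismatches (1-based): position 1: I→F; position 3: F→M; position 4: C→K; position 5: Q→F; position 6: G→P; position 7: Q→G.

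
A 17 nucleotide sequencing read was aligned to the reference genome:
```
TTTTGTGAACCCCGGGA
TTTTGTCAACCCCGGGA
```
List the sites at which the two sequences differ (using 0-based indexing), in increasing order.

Scanning 0-based: 6: G/C.

6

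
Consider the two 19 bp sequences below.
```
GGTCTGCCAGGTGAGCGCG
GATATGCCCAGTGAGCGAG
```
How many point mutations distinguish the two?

5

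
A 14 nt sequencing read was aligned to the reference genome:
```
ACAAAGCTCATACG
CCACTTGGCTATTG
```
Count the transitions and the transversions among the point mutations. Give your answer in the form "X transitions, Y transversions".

Mismatches (1-based):
site 1: A→C (purine→pyrimidine, transversion)
site 4: A→C (purine→pyrimidine, transversion)
site 5: A→T (purine→pyrimidine, transversion)
site 6: G→T (purine→pyrimidine, transversion)
site 7: C→G (pyrimidine→purine, transversion)
site 8: T→G (pyrimidine→purine, transversion)
site 10: A→T (purine→pyrimidine, transversion)
site 11: T→A (pyrimidine→purine, transversion)
site 12: A→T (purine→pyrimidine, transversion)
site 13: C→T (pyrimidine→pyrimidine, transition)

1 transition, 9 transversions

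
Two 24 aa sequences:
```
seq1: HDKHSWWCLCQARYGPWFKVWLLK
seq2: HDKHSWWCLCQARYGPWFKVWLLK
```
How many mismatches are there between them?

0

The two sequences are identical at every position.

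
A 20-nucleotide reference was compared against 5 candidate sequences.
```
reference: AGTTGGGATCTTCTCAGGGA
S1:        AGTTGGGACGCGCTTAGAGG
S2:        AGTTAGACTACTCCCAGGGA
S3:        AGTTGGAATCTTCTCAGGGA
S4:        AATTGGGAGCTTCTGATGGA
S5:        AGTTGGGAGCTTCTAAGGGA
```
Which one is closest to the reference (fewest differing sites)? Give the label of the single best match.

Hamming distances to reference — S1: 7; S2: 6; S3: 1; S4: 4; S5: 2.
Smallest is S3 with 1 mismatch.

S3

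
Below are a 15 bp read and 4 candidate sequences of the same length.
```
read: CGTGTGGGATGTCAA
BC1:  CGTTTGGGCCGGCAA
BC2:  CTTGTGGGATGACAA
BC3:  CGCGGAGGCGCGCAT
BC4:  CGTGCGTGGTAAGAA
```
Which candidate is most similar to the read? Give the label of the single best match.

BC1 differs at 4 positions; BC2 differs at 2 positions; BC3 differs at 8 positions; BC4 differs at 6 positions. The closest is BC2.

BC2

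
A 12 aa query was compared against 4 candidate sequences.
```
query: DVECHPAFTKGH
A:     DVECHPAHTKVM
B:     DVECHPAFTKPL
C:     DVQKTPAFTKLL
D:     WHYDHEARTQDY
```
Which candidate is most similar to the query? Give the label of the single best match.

Hamming distances to query — A: 3; B: 2; C: 5; D: 9.
Smallest is B with 2 mismatches.

B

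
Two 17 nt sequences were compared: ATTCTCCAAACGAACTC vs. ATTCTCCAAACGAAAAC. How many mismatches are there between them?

The sequences differ at bases 15, 16 (1-based) — 2 in total.

2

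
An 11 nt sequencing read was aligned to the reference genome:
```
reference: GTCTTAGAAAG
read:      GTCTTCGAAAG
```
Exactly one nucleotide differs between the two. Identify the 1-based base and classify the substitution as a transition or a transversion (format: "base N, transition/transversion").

base 6, transversion

The sequences differ only at base 6: A→C (purine→pyrimidine), a transversion.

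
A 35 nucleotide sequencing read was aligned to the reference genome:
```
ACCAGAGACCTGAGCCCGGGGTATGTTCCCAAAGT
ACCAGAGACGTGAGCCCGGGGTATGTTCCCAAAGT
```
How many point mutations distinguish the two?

1

Comparing position by position, 1 site differs: 10 (C/G).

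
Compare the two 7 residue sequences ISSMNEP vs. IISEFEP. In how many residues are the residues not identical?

3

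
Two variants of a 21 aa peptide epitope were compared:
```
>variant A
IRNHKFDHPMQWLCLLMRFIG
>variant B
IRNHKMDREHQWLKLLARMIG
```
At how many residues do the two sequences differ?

Mismatches (1-based): residue 6: F→M; residue 8: H→R; residue 9: P→E; residue 10: M→H; residue 14: C→K; residue 17: M→A; residue 19: F→M.

7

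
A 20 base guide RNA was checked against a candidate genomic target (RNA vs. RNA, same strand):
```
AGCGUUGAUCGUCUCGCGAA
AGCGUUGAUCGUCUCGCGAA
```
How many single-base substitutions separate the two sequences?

0

No positions differ; the sequences are identical.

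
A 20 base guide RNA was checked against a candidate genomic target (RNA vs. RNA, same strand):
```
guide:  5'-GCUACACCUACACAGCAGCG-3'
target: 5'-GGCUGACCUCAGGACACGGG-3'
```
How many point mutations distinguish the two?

12

Comparing position by position, 12 bases differ: 2 (C/G), 3 (U/C), 4 (A/U), 5 (C/G), 10 (A/C), 11 (C/A), 12 (A/G), 13 (C/G), 15 (G/C), 16 (C/A), 17 (A/C), 19 (C/G).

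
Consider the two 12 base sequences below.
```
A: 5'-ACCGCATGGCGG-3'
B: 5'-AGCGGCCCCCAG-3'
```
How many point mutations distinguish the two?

7

Comparing position by position, 7 bases differ: 2 (C/G), 5 (C/G), 6 (A/C), 7 (T/C), 8 (G/C), 9 (G/C), 11 (G/A).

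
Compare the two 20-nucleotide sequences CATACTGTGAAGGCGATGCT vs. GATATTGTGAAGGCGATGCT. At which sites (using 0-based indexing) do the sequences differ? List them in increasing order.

0, 4

Differences at site 0 (C→G), site 4 (C→T).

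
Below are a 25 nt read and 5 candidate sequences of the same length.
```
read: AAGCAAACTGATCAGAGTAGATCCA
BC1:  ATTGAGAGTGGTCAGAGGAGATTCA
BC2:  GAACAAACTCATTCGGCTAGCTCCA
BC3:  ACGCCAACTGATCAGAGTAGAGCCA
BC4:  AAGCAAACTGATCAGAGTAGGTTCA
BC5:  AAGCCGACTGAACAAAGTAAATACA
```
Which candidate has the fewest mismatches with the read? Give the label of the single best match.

BC4

BC1 differs at 8 sites; BC2 differs at 8 sites; BC3 differs at 3 sites; BC4 differs at 2 sites; BC5 differs at 6 sites. The closest is BC4.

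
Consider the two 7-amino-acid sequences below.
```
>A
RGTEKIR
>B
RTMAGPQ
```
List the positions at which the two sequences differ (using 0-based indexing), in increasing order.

Scanning 0-based: 1: G/T; 2: T/M; 3: E/A; 4: K/G; 5: I/P; 6: R/Q.

1, 2, 3, 4, 5, 6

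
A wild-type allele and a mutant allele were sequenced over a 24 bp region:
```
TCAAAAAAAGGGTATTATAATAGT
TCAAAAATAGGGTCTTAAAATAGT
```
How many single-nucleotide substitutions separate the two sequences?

Mismatches (1-based): site 8: A→T; site 14: A→C; site 18: T→A.

3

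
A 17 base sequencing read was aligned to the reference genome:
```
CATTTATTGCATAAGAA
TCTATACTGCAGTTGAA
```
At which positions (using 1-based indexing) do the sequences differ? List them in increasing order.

Differences at position 1 (C→T), position 2 (A→C), position 4 (T→A), position 7 (T→C), position 12 (T→G), position 13 (A→T), position 14 (A→T).

1, 2, 4, 7, 12, 13, 14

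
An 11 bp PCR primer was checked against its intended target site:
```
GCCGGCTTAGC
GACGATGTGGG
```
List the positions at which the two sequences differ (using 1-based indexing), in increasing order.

2, 5, 6, 7, 9, 11

Differences at position 2 (C→A), position 5 (G→A), position 6 (C→T), position 7 (T→G), position 9 (A→G), position 11 (C→G).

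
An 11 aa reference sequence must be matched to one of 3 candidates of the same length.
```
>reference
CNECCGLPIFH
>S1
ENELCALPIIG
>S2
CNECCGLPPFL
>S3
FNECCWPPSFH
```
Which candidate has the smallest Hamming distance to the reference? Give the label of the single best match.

S2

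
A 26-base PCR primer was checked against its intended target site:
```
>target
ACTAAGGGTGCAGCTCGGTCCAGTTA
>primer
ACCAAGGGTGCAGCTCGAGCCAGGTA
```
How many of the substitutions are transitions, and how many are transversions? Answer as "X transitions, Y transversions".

2 transitions, 2 transversions

Mismatches (1-based):
site 3: T→C (pyrimidine→pyrimidine, transition)
site 18: G→A (purine→purine, transition)
site 19: T→G (pyrimidine→purine, transversion)
site 24: T→G (pyrimidine→purine, transversion)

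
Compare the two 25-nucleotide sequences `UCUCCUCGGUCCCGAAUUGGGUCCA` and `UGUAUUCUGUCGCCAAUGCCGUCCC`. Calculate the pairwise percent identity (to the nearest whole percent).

10 positions differ (2, 4, 5, 8, 12, 14, 18, 19, 20, 25), so 15 of 25 match: 15/25 = 60%.

60%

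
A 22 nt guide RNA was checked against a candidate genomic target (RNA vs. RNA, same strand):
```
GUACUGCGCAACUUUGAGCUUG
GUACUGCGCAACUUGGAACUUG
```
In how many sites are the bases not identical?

Comparing position by position, 2 sites differ: 15 (U/G), 18 (G/A).

2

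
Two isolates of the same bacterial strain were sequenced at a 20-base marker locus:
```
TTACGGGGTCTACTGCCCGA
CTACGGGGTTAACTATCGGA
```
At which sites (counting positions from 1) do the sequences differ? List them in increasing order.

1, 10, 11, 15, 16, 18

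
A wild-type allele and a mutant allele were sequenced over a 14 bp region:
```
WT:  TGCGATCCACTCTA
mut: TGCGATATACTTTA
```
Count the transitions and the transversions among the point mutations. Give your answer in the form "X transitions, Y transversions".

2 transitions, 1 transversion

Transitions (purine↔purine or pyrimidine↔pyrimidine): 8 C→T, 12 C→T.
Transversions (purine↔pyrimidine): 7 C→A.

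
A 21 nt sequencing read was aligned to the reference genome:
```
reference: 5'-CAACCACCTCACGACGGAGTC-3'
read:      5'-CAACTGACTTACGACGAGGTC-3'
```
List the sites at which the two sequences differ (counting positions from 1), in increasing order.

5, 6, 7, 10, 17, 18

Scanning 1-based: 5: C/T; 6: A/G; 7: C/A; 10: C/T; 17: G/A; 18: A/G.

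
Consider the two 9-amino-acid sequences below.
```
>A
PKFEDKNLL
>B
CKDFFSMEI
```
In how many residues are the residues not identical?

Comparing position by position, 8 residues differ: 1 (P/C), 3 (F/D), 4 (E/F), 5 (D/F), 6 (K/S), 7 (N/M), 8 (L/E), 9 (L/I).

8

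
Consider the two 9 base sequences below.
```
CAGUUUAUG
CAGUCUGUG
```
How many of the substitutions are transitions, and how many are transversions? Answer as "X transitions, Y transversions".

2 transitions, 0 transversions

Mismatches (1-based):
site 5: U→C (pyrimidine→pyrimidine, transition)
site 7: A→G (purine→purine, transition)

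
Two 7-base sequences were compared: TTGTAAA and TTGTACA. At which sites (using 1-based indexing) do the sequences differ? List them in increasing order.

6

Differences at site 6 (A→C).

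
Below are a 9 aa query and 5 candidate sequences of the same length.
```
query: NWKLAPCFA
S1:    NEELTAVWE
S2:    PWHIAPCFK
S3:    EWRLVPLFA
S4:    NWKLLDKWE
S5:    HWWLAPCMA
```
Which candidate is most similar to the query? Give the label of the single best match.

S5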